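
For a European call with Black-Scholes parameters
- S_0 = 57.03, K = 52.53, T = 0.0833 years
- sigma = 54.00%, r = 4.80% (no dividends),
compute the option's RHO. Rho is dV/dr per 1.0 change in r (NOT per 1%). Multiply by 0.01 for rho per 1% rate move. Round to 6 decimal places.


Answer: Rho = 2.975154

Derivation:
d1 = 0.6309554674; d2 = 0.4751020747
phi(d1) = 0.3269359712; exp(-qT) = 1.0000000000; exp(-rT) = 0.9960095830
N(d2) = 0.6826428901
Rho = K*T*exp(-rT)*N(d2) = 52.5300 * 0.0833 * 0.9960095830 * 0.6826428901 = 2.975154


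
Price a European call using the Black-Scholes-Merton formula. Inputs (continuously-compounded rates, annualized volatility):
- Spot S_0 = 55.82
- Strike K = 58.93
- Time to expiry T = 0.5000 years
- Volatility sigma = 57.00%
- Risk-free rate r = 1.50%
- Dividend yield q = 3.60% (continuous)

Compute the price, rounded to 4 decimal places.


d1 = (ln(S/K) + (r - q + 0.5*sigma^2) * T) / (sigma * sqrt(T)) = 0.04095495
d2 = d1 - sigma * sqrt(T) = -0.36209591
exp(-rT) = 0.99252805; exp(-qT) = 0.98216103
C = S_0 * exp(-qT) * N(d1) - K * exp(-rT) * N(d2)
N(d1) = 0.51633410; N(d2) = 0.35864018
C = 55.8200 * 0.98216103 * 0.51633410 - 58.9300 * 0.99252805 * 0.35864018 = 7.3309

Answer: Price = 7.3309


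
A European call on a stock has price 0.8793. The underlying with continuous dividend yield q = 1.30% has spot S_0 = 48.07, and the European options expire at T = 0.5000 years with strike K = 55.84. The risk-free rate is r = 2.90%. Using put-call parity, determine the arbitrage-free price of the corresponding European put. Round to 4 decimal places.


Answer: Put price = 8.1569

Derivation:
Put-call parity: C - P = S_0 * exp(-qT) - K * exp(-rT).
S_0 * exp(-qT) = 48.0700 * 0.99352108 = 47.75855828
K * exp(-rT) = 55.8400 * 0.98560462 = 55.03616191
P = C - S*exp(-qT) + K*exp(-rT)
P = 0.8793 - 47.75855828 + 55.03616191 = 8.1569


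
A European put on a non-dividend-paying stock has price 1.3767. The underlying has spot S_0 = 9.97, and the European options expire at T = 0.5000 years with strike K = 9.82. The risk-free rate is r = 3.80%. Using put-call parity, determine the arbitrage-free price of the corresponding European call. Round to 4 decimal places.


Put-call parity: C - P = S_0 * exp(-qT) - K * exp(-rT).
S_0 * exp(-qT) = 9.9700 * 1.00000000 = 9.97000000
K * exp(-rT) = 9.8200 * 0.98117936 = 9.63518134
C = P + S*exp(-qT) - K*exp(-rT)
C = 1.3767 + 9.97000000 - 9.63518134 = 1.7115

Answer: Call price = 1.7115


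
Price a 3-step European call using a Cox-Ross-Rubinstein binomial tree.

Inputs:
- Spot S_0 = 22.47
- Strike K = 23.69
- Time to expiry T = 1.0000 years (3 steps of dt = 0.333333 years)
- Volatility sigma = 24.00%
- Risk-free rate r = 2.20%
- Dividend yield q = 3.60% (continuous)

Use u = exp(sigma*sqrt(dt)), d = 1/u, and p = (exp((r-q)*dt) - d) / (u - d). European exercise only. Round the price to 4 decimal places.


dt = T/N = 0.333333
u = exp(sigma*sqrt(dt)) = 1.148623; d = 1/u = 0.870607
p = (exp((r-q)*dt) - d) / (u - d) = 0.448668
Discount per step: exp(-r*dt) = 0.992693
Stock lattice S(k, i) with i counting down-moves:
  k=0: S(0,0) = 22.4700
  k=1: S(1,0) = 25.8096; S(1,1) = 19.5625
  k=2: S(2,0) = 29.6455; S(2,1) = 22.4700; S(2,2) = 17.0313
  k=3: S(3,0) = 34.0515; S(3,1) = 25.8096; S(3,2) = 19.5625; S(3,3) = 14.8276
Terminal payoffs V(N, i) = max(S_T - K, 0):
  V(3,0) = 10.361473; V(3,1) = 2.119565; V(3,2) = 0.000000; V(3,3) = 0.000000
Backward induction: V(k, i) = exp(-r*dt) * [p * V(k+1, i) + (1-p) * V(k+1, i+1)].
  V(2,0) = exp(-r*dt) * [p*10.361473 + (1-p)*2.119565] = 5.774938
  V(2,1) = exp(-r*dt) * [p*2.119565 + (1-p)*0.000000] = 0.944032
  V(2,2) = exp(-r*dt) * [p*0.000000 + (1-p)*0.000000] = 0.000000
  V(1,0) = exp(-r*dt) * [p*5.774938 + (1-p)*0.944032] = 3.088770
  V(1,1) = exp(-r*dt) * [p*0.944032 + (1-p)*0.000000] = 0.420462
  V(0,0) = exp(-r*dt) * [p*3.088770 + (1-p)*0.420462] = 1.605826

Answer: Price = V(0,0) = 1.6058


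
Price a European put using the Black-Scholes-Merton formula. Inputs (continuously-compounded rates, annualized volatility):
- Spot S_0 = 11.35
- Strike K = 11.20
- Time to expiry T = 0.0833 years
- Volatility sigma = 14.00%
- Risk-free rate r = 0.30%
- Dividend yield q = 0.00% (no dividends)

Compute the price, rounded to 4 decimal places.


Answer: Price = 0.1154

Derivation:
d1 = (ln(S/K) + (r - q + 0.5*sigma^2) * T) / (sigma * sqrt(T)) = 0.35564151
d2 = d1 - sigma * sqrt(T) = 0.31523508
exp(-rT) = 0.99975013; exp(-qT) = 1.00000000
P = K * exp(-rT) * N(-d2) - S_0 * exp(-qT) * N(-d1)
N(-d1) = 0.36105453; N(-d2) = 0.37629159
P = 11.2000 * 0.99975013 * 0.37629159 - 11.3500 * 1.00000000 * 0.36105453 = 0.1154


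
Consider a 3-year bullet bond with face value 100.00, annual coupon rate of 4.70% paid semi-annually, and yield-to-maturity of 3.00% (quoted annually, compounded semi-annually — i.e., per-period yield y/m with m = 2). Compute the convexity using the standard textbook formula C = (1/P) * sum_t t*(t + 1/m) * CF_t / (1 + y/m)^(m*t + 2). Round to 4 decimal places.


Coupon per period c = face * coupon_rate / m = 2.350000
Periods per year m = 2; per-period yield y/m = 0.015000
Number of cashflows N = 6
Cashflows (t years, CF_t, discount factor 1/(1+y/m)^(m*t), PV):
  t = 0.5000: CF_t = 2.350000, DF = 0.985222, PV = 2.315271
  t = 1.0000: CF_t = 2.350000, DF = 0.970662, PV = 2.281055
  t = 1.5000: CF_t = 2.350000, DF = 0.956317, PV = 2.247345
  t = 2.0000: CF_t = 2.350000, DF = 0.942184, PV = 2.214133
  t = 2.5000: CF_t = 2.350000, DF = 0.928260, PV = 2.181412
  t = 3.0000: CF_t = 102.350000, DF = 0.914542, PV = 93.603393
Price P = sum_t PV_t = 104.842609
Convexity numerator sum_t t*(t + 1/m) * CF_t / (1+y/m)^(m*t + 2):
  t = 0.5000: term = 1.123672
  t = 1.0000: term = 3.321199
  t = 1.5000: term = 6.544235
  t = 2.0000: term = 10.745871
  t = 2.5000: term = 15.880597
  t = 3.0000: term = 954.000952
Convexity = (1/P) * sum = 991.616527 / 104.842609 = 9.458144

Answer: Convexity = 9.4581


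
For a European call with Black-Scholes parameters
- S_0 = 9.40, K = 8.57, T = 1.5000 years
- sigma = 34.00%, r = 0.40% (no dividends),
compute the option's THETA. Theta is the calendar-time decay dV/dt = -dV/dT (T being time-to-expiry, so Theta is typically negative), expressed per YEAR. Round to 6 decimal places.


d1 = 0.4446111018; d2 = 0.0281978455
phi(d1) = 0.3613970552; exp(-qT) = 1.0000000000; exp(-rT) = 0.9940179641
Theta = -S*exp(-qT)*phi(d1)*sigma/(2*sqrt(T)) - r*K*exp(-rT)*N(d2) + q*S*exp(-qT)*N(d1)
N(d1) = 0.6716995884; N(d2) = 0.5112478222; sqrt(T) = 1.2247448714
Term 1 = -9.4000 * 1.0000000000 * 0.3613970552 * 0.3400 / (2 * 1.2247448714) = -0.4715369770
Term 2 = -0.0040 * 8.5700 * 0.9940179641 * 0.5112478222 = -0.0174207367
Term 3 = 0 (no dividend yield, q = 0)
Theta = -0.4715369770 + (-0.0174207367) + (0.0000000000) = -0.488958

Answer: Theta = -0.488958


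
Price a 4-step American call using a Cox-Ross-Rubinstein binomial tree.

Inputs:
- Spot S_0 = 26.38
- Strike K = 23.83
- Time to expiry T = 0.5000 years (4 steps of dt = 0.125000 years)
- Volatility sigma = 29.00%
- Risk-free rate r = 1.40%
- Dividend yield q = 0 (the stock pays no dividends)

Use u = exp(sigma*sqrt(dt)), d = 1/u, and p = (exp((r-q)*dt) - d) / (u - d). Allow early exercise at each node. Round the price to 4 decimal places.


dt = T/N = 0.125000
u = exp(sigma*sqrt(dt)) = 1.107971; d = 1/u = 0.902551
p = (exp((r-q)*dt) - d) / (u - d) = 0.482916
Discount per step: exp(-r*dt) = 0.998252
Stock lattice S(k, i) with i counting down-moves:
  k=0: S(0,0) = 26.3800
  k=1: S(1,0) = 29.2283; S(1,1) = 23.8093
  k=2: S(2,0) = 32.3841; S(2,1) = 26.3800; S(2,2) = 21.4891
  k=3: S(3,0) = 35.8806; S(3,1) = 29.2283; S(3,2) = 23.8093; S(3,3) = 19.3950
  k=4: S(4,0) = 39.7547; S(4,1) = 32.3841; S(4,2) = 26.3800; S(4,3) = 21.4891; S(4,4) = 17.5050
Terminal payoffs V(N, i) = max(S_T - K, 0):
  V(4,0) = 15.924700; V(4,1) = 8.554085; V(4,2) = 2.550000; V(4,3) = 0.000000; V(4,4) = 0.000000
Backward induction: V(k, i) = exp(-r*dt) * [p * V(k+1, i) + (1-p) * V(k+1, i+1)]; then take max(V_cont, immediate exercise) for American.
  V(3,0) = exp(-r*dt) * [p*15.924700 + (1-p)*8.554085] = 12.092296; exercise = 12.050630; V(3,0) = max -> 12.092296
  V(3,1) = exp(-r*dt) * [p*8.554085 + (1-p)*2.550000] = 5.439943; exercise = 5.398277; V(3,1) = max -> 5.439943
  V(3,2) = exp(-r*dt) * [p*2.550000 + (1-p)*0.000000] = 1.229284; exercise = 0.000000; V(3,2) = max -> 1.229284
  V(3,3) = exp(-r*dt) * [p*0.000000 + (1-p)*0.000000] = 0.000000; exercise = 0.000000; V(3,3) = max -> 0.000000
  V(2,0) = exp(-r*dt) * [p*12.092296 + (1-p)*5.439943] = 8.637345; exercise = 8.554085; V(2,0) = max -> 8.637345
  V(2,1) = exp(-r*dt) * [p*5.439943 + (1-p)*1.229284] = 3.256975; exercise = 2.550000; V(2,1) = max -> 3.256975
  V(2,2) = exp(-r*dt) * [p*1.229284 + (1-p)*0.000000] = 0.592603; exercise = 0.000000; V(2,2) = max -> 0.592603
  V(1,0) = exp(-r*dt) * [p*8.637345 + (1-p)*3.256975] = 5.845006; exercise = 5.398277; V(1,0) = max -> 5.845006
  V(1,1) = exp(-r*dt) * [p*3.256975 + (1-p)*0.592603] = 1.875986; exercise = 0.000000; V(1,1) = max -> 1.875986
  V(0,0) = exp(-r*dt) * [p*5.845006 + (1-p)*1.875986] = 3.786060; exercise = 2.550000; V(0,0) = max -> 3.786060

Answer: Price = V(0,0) = 3.7861


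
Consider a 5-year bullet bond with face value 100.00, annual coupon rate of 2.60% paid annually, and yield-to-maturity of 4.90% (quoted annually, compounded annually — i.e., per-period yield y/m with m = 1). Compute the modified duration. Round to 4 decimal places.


Answer: Modified duration = 4.5159

Derivation:
Coupon per period c = face * coupon_rate / m = 2.600000
Periods per year m = 1; per-period yield y/m = 0.049000
Number of cashflows N = 5
Cashflows (t years, CF_t, discount factor 1/(1+y/m)^(m*t), PV):
  t = 1.0000: CF_t = 2.600000, DF = 0.953289, PV = 2.478551
  t = 2.0000: CF_t = 2.600000, DF = 0.908760, PV = 2.362775
  t = 3.0000: CF_t = 2.600000, DF = 0.866310, PV = 2.252407
  t = 4.0000: CF_t = 2.600000, DF = 0.825844, PV = 2.147195
  t = 5.0000: CF_t = 102.600000, DF = 0.787268, PV = 80.773689
Price P = sum_t PV_t = 90.014617
First compute Macaulay numerator sum_t t * PV_t:
  t * PV_t at t = 1.0000: 2.478551
  t * PV_t at t = 2.0000: 4.725550
  t * PV_t at t = 3.0000: 6.757221
  t * PV_t at t = 4.0000: 8.588778
  t * PV_t at t = 5.0000: 403.868447
Macaulay duration D = 426.418547 / 90.014617 = 4.737214
Modified duration = D / (1 + y/m) = 4.737214 / (1 + 0.049000) = 4.515934


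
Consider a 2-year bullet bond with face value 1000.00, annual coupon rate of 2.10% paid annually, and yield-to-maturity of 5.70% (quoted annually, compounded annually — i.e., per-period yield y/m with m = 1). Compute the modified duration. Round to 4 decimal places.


Answer: Modified duration = 1.8720

Derivation:
Coupon per period c = face * coupon_rate / m = 21.000000
Periods per year m = 1; per-period yield y/m = 0.057000
Number of cashflows N = 2
Cashflows (t years, CF_t, discount factor 1/(1+y/m)^(m*t), PV):
  t = 1.0000: CF_t = 21.000000, DF = 0.946074, PV = 19.867550
  t = 2.0000: CF_t = 1021.000000, DF = 0.895056, PV = 913.851791
Price P = sum_t PV_t = 933.719341
First compute Macaulay numerator sum_t t * PV_t:
  t * PV_t at t = 1.0000: 19.867550
  t * PV_t at t = 2.0000: 1827.703583
Macaulay duration D = 1847.571132 / 933.719341 = 1.978722
Modified duration = D / (1 + y/m) = 1.978722 / (1 + 0.057000) = 1.872017


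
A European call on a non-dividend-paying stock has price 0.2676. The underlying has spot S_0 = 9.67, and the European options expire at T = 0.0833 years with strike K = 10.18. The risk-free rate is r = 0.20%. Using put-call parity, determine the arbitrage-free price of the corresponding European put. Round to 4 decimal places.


Put-call parity: C - P = S_0 * exp(-qT) - K * exp(-rT).
S_0 * exp(-qT) = 9.6700 * 1.00000000 = 9.67000000
K * exp(-rT) = 10.1800 * 0.99983341 = 10.17830415
P = C - S*exp(-qT) + K*exp(-rT)
P = 0.2676 - 9.67000000 + 10.17830415 = 0.7759

Answer: Put price = 0.7759


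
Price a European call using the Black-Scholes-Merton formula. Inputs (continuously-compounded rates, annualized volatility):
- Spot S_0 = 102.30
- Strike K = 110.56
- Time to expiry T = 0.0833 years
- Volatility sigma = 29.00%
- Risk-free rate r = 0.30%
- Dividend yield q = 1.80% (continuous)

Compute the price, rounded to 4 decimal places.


d1 = (ln(S/K) + (r - q + 0.5*sigma^2) * T) / (sigma * sqrt(T)) = -0.90079191
d2 = d1 - sigma * sqrt(T) = -0.98449096
exp(-rT) = 0.99975013; exp(-qT) = 0.99850172
C = S_0 * exp(-qT) * N(d1) - K * exp(-rT) * N(d2)
N(d1) = 0.18384948; N(d2) = 0.16243709
C = 102.3000 * 0.99850172 * 0.18384948 - 110.5600 * 0.99975013 * 0.16243709 = 0.8251

Answer: Price = 0.8251


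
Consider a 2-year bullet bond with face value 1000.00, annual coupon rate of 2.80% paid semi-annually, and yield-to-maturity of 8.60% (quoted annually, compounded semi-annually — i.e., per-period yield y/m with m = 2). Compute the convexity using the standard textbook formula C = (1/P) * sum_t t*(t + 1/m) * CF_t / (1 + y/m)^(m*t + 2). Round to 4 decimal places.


Answer: Convexity = 4.4626

Derivation:
Coupon per period c = face * coupon_rate / m = 14.000000
Periods per year m = 2; per-period yield y/m = 0.043000
Number of cashflows N = 4
Cashflows (t years, CF_t, discount factor 1/(1+y/m)^(m*t), PV):
  t = 0.5000: CF_t = 14.000000, DF = 0.958773, PV = 13.422819
  t = 1.0000: CF_t = 14.000000, DF = 0.919245, PV = 12.869433
  t = 1.5000: CF_t = 14.000000, DF = 0.881347, PV = 12.338862
  t = 2.0000: CF_t = 1014.000000, DF = 0.845012, PV = 856.841951
Price P = sum_t PV_t = 895.473065
Convexity numerator sum_t t*(t + 1/m) * CF_t / (1+y/m)^(m*t + 2):
  t = 0.5000: term = 6.169431
  t = 1.0000: term = 17.745248
  t = 1.5000: term = 34.027320
  t = 2.0000: term = 3938.239364
Convexity = (1/P) * sum = 3996.181363 / 895.473065 = 4.462648


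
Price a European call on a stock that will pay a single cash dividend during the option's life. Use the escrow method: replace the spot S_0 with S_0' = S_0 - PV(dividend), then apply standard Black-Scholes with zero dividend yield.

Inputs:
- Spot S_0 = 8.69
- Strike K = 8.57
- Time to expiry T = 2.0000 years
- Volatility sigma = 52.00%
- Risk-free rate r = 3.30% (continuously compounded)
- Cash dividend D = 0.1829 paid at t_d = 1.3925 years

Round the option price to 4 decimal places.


PV(D) = D * exp(-r * t_d) = 0.1829 * 0.95508733 = 0.17468547
S_0' = S_0 - PV(D) = 8.6900 - 0.17468547 = 8.51531453
d1 = (ln(S_0'/K) + (r + sigma^2/2)*T) / (sigma*sqrt(T)) = 0.44873883
d2 = d1 - sigma*sqrt(T) = -0.28665222
exp(-rT) = 0.93613086
N(d1) = 0.67318996; N(d2) = 0.38718931
C = S_0' * N(d1) - K * exp(-rT) * N(d2) = 8.51531453 * 0.67318996 - 8.5700 * 0.93613086 * 0.38718931 = 2.6261

Answer: Price = 2.6261


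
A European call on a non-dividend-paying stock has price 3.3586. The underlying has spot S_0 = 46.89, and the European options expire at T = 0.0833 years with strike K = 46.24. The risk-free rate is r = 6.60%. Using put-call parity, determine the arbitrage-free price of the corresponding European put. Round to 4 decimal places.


Answer: Put price = 2.4551

Derivation:
Put-call parity: C - P = S_0 * exp(-qT) - K * exp(-rT).
S_0 * exp(-qT) = 46.8900 * 1.00000000 = 46.89000000
K * exp(-rT) = 46.2400 * 0.99451729 = 45.98647927
P = C - S*exp(-qT) + K*exp(-rT)
P = 3.3586 - 46.89000000 + 45.98647927 = 2.4551


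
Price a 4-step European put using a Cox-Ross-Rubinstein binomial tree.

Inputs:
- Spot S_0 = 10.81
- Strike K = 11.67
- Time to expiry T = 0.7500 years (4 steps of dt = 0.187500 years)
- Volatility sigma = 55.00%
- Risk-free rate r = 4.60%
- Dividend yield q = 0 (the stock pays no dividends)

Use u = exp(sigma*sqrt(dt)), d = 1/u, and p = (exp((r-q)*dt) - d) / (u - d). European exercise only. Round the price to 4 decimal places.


dt = T/N = 0.187500
u = exp(sigma*sqrt(dt)) = 1.268908; d = 1/u = 0.788079
p = (exp((r-q)*dt) - d) / (u - d) = 0.458756
Discount per step: exp(-r*dt) = 0.991412
Stock lattice S(k, i) with i counting down-moves:
  k=0: S(0,0) = 10.8100
  k=1: S(1,0) = 13.7169; S(1,1) = 8.5191
  k=2: S(2,0) = 17.4055; S(2,1) = 10.8100; S(2,2) = 6.7137
  k=3: S(3,0) = 22.0860; S(3,1) = 13.7169; S(3,2) = 8.5191; S(3,3) = 5.2910
  k=4: S(4,0) = 28.0251; S(4,1) = 17.4055; S(4,2) = 10.8100; S(4,3) = 6.7137; S(4,4) = 4.1697
Terminal payoffs V(N, i) = max(K - S_T, 0):
  V(4,0) = 0.000000; V(4,1) = 0.000000; V(4,2) = 0.860000; V(4,3) = 4.956250; V(4,4) = 7.500302
Backward induction: V(k, i) = exp(-r*dt) * [p * V(k+1, i) + (1-p) * V(k+1, i+1)].
  V(3,0) = exp(-r*dt) * [p*0.000000 + (1-p)*0.000000] = 0.000000
  V(3,1) = exp(-r*dt) * [p*0.000000 + (1-p)*0.860000] = 0.461472
  V(3,2) = exp(-r*dt) * [p*0.860000 + (1-p)*4.956250] = 3.050645
  V(3,3) = exp(-r*dt) * [p*4.956250 + (1-p)*7.500302] = 6.278814
  V(2,0) = exp(-r*dt) * [p*0.000000 + (1-p)*0.461472] = 0.247624
  V(2,1) = exp(-r*dt) * [p*0.461472 + (1-p)*3.050645] = 1.846849
  V(2,2) = exp(-r*dt) * [p*3.050645 + (1-p)*6.278814] = 4.756669
  V(1,0) = exp(-r*dt) * [p*0.247624 + (1-p)*1.846849] = 1.103635
  V(1,1) = exp(-r*dt) * [p*1.846849 + (1-p)*4.756669] = 3.392386
  V(0,0) = exp(-r*dt) * [p*1.103635 + (1-p)*3.392386] = 2.322292

Answer: Price = V(0,0) = 2.3223


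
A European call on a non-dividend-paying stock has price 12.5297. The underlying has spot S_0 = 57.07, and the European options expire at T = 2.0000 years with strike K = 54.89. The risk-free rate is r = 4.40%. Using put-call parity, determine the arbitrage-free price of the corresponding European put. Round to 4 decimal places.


Put-call parity: C - P = S_0 * exp(-qT) - K * exp(-rT).
S_0 * exp(-qT) = 57.0700 * 1.00000000 = 57.07000000
K * exp(-rT) = 54.8900 * 0.91576088 = 50.26611452
P = C - S*exp(-qT) + K*exp(-rT)
P = 12.5297 - 57.07000000 + 50.26611452 = 5.7258

Answer: Put price = 5.7258


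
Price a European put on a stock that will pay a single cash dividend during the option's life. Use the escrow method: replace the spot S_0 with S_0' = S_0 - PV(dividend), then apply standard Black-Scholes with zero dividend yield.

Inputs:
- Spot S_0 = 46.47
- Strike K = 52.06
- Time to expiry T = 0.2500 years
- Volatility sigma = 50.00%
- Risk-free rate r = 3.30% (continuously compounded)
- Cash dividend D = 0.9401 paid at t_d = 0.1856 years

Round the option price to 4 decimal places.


Answer: Price = 8.4751

Derivation:
PV(D) = D * exp(-r * t_d) = 0.9401 * 0.99389392 = 0.93435967
S_0' = S_0 - PV(D) = 46.4700 - 0.93435967 = 45.53564033
d1 = (ln(S_0'/K) + (r + sigma^2/2)*T) / (sigma*sqrt(T)) = -0.37760631
d2 = d1 - sigma*sqrt(T) = -0.62760631
exp(-rT) = 0.99178394
N(-d1) = 0.64713846; N(-d2) = 0.73486906
P = K * exp(-rT) * N(-d2) - S_0' * N(-d1) = 52.0600 * 0.99178394 * 0.73486906 - 45.53564033 * 0.64713846 = 8.4751


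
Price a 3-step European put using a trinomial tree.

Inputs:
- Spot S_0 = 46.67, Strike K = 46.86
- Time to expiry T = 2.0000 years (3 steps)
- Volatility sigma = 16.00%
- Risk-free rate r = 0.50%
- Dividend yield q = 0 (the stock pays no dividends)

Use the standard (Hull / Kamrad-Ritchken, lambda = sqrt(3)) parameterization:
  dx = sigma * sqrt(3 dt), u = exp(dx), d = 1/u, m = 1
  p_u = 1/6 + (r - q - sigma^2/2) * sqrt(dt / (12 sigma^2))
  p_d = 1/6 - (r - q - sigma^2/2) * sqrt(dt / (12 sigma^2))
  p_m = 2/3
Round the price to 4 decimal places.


dt = T/N = 0.666667; dx = sigma*sqrt(3*dt) = 0.226274
u = exp(dx) = 1.253919; d = 1/u = 0.797499
p_u = 0.155176, p_m = 0.666667, p_d = 0.178157
Discount per step: exp(-r*dt) = 0.996672
Stock lattice S(k, j) with j the centered position index:
  k=0: S(0,+0) = 46.6700
  k=1: S(1,-1) = 37.2193; S(1,+0) = 46.6700; S(1,+1) = 58.5204
  k=2: S(2,-2) = 29.6824; S(2,-1) = 37.2193; S(2,+0) = 46.6700; S(2,+1) = 58.5204; S(2,+2) = 73.3799
  k=3: S(3,-3) = 23.6717; S(3,-2) = 29.6824; S(3,-1) = 37.2193; S(3,+0) = 46.6700; S(3,+1) = 58.5204; S(3,+2) = 73.3799; S(3,+3) = 92.0125
Terminal payoffs V(N, j) = max(K - S_T, 0):
  V(3,-3) = 23.188328; V(3,-2) = 17.177631; V(3,-1) = 9.640702; V(3,+0) = 0.190000; V(3,+1) = 0.000000; V(3,+2) = 0.000000; V(3,+3) = 0.000000
Backward induction: V(k, j) = exp(-r*dt) * [p_u * V(k+1, j+1) + p_m * V(k+1, j) + p_d * V(k+1, j-1)]
  V(2,-2) = exp(-r*dt) * [p_u*9.640702 + p_m*17.177631 + p_d*23.188328] = 17.022093
  V(2,-1) = exp(-r*dt) * [p_u*0.190000 + p_m*9.640702 + p_d*17.177631] = 9.485266
  V(2,+0) = exp(-r*dt) * [p_u*0.000000 + p_m*0.190000 + p_d*9.640702] = 1.838089
  V(2,+1) = exp(-r*dt) * [p_u*0.000000 + p_m*0.000000 + p_d*0.190000] = 0.033737
  V(2,+2) = exp(-r*dt) * [p_u*0.000000 + p_m*0.000000 + p_d*0.000000] = 0.000000
  V(1,-1) = exp(-r*dt) * [p_u*1.838089 + p_m*9.485266 + p_d*17.022093] = 9.609262
  V(1,+0) = exp(-r*dt) * [p_u*0.033737 + p_m*1.838089 + p_d*9.485266] = 2.910777
  V(1,+1) = exp(-r*dt) * [p_u*0.000000 + p_m*0.033737 + p_d*1.838089] = 0.348796
  V(0,+0) = exp(-r*dt) * [p_u*0.348796 + p_m*2.910777 + p_d*9.609262] = 3.694267

Answer: Price = V(0,0) = 3.6943


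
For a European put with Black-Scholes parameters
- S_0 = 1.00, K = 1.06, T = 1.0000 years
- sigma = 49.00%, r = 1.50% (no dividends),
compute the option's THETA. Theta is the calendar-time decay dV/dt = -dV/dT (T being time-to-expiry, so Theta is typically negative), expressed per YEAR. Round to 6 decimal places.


Answer: Theta = -0.086672

Derivation:
d1 = 0.1566961059; d2 = -0.3333038941
phi(d1) = 0.3940744737; exp(-qT) = 1.0000000000; exp(-rT) = 0.9851119396
Theta = -S*exp(-qT)*phi(d1)*sigma/(2*sqrt(T)) + r*K*exp(-rT)*N(-d2) - q*S*exp(-qT)*N(-d1)
N(-d1) = 0.4377421781; N(-d2) = 0.6305475499; sqrt(T) = 1.0000000000
Term 1 = -1.0000 * 1.0000000000 * 0.3940744737 * 0.4900 / (2 * 1.0000000000) = -0.0965482461
Term 2 = 0.0150 * 1.0600 * 0.9851119396 * 0.6305475499 = 0.0098764427
Term 3 = 0 (no dividend yield, q = 0)
Theta = -0.0965482461 + (0.0098764427) + (0.0000000000) = -0.086672


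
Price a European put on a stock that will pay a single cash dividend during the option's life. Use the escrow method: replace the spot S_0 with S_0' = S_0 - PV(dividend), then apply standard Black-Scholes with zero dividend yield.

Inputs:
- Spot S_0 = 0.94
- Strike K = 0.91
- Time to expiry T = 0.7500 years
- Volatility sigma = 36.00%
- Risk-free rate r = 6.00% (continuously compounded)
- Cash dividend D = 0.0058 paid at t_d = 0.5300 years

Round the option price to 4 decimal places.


Answer: Price = 0.0824

Derivation:
PV(D) = D * exp(-r * t_d) = 0.0058 * 0.96870030 = 0.00561846
S_0' = S_0 - PV(D) = 0.9400 - 0.00561846 = 0.93438154
d1 = (ln(S_0'/K) + (r + sigma^2/2)*T) / (sigma*sqrt(T)) = 0.38502930
d2 = d1 - sigma*sqrt(T) = 0.07326015
exp(-rT) = 0.95599748
N(-d1) = 0.35010786; N(-d2) = 0.47079955
P = K * exp(-rT) * N(-d2) - S_0' * N(-d1) = 0.9100 * 0.95599748 * 0.47079955 - 0.93438154 * 0.35010786 = 0.0824


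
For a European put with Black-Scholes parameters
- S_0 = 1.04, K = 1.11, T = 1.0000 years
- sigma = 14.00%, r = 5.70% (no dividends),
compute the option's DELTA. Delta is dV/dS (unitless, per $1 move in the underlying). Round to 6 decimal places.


d1 = 0.0118621274; d2 = -0.1281378726
phi(d1) = 0.3989142138; exp(-qT) = 1.0000000000; exp(-rT) = 0.9445940694
N(-d1) = 0.4952678068
Delta = -exp(-qT) * N(-d1) = -1.0000000000 * 0.4952678068 = -0.495268

Answer: Delta = -0.495268


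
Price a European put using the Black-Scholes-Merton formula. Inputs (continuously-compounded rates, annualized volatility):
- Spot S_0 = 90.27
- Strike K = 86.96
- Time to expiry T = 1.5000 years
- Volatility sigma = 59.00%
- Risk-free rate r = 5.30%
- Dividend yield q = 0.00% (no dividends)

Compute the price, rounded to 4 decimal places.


Answer: Price = 19.3853

Derivation:
d1 = (ln(S/K) + (r - q + 0.5*sigma^2) * T) / (sigma * sqrt(T)) = 0.52301718
d2 = d1 - sigma * sqrt(T) = -0.19958230
exp(-rT) = 0.92357802; exp(-qT) = 1.00000000
P = K * exp(-rT) * N(-d2) - S_0 * exp(-qT) * N(-d1)
N(-d1) = 0.30048115; N(-d2) = 0.57909636
P = 86.9600 * 0.92357802 * 0.57909636 - 90.2700 * 1.00000000 * 0.30048115 = 19.3853


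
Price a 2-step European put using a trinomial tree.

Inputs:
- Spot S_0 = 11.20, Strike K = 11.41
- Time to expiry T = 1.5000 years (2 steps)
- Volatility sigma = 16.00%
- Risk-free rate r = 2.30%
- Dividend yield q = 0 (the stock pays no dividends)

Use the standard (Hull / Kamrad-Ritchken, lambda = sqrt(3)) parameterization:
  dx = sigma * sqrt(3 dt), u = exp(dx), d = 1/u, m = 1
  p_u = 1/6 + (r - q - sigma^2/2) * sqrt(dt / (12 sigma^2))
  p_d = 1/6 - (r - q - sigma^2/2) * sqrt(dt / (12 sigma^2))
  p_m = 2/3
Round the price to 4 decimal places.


dt = T/N = 0.750000; dx = sigma*sqrt(3*dt) = 0.240000
u = exp(dx) = 1.271249; d = 1/u = 0.786628
p_u = 0.182604, p_m = 0.666667, p_d = 0.150729
Discount per step: exp(-r*dt) = 0.982898
Stock lattice S(k, j) with j the centered position index:
  k=0: S(0,+0) = 11.2000
  k=1: S(1,-1) = 8.8102; S(1,+0) = 11.2000; S(1,+1) = 14.2380
  k=2: S(2,-2) = 6.9304; S(2,-1) = 8.8102; S(2,+0) = 11.2000; S(2,+1) = 14.2380; S(2,+2) = 18.1000
Terminal payoffs V(N, j) = max(K - S_T, 0):
  V(2,-2) = 4.479626; V(2,-1) = 2.599768; V(2,+0) = 0.210000; V(2,+1) = 0.000000; V(2,+2) = 0.000000
Backward induction: V(k, j) = exp(-r*dt) * [p_u * V(k+1, j+1) + p_m * V(k+1, j) + p_d * V(k+1, j-1)]
  V(1,-1) = exp(-r*dt) * [p_u*0.210000 + p_m*2.599768 + p_d*4.479626] = 2.404892
  V(1,+0) = exp(-r*dt) * [p_u*0.000000 + p_m*0.210000 + p_d*2.599768] = 0.522765
  V(1,+1) = exp(-r*dt) * [p_u*0.000000 + p_m*0.000000 + p_d*0.210000] = 0.031112
  V(0,+0) = exp(-r*dt) * [p_u*0.031112 + p_m*0.522765 + p_d*2.404892] = 0.704422

Answer: Price = V(0,0) = 0.7044


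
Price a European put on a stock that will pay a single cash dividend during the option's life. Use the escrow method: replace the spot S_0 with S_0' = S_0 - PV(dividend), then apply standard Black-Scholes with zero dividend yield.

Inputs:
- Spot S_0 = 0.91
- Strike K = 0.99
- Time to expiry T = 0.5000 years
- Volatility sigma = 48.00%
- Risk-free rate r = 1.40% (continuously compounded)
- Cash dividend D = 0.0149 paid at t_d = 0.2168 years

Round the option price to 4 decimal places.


Answer: Price = 0.1753

Derivation:
PV(D) = D * exp(-r * t_d) = 0.0149 * 0.99696940 = 0.01485484
S_0' = S_0 - PV(D) = 0.9100 - 0.01485484 = 0.89514516
d1 = (ln(S_0'/K) + (r + sigma^2/2)*T) / (sigma*sqrt(T)) = -0.10641678
d2 = d1 - sigma*sqrt(T) = -0.44582803
exp(-rT) = 0.99302444
N(-d1) = 0.54237416; N(-d2) = 0.67213927
P = K * exp(-rT) * N(-d2) - S_0' * N(-d1) = 0.9900 * 0.99302444 * 0.67213927 - 0.89514516 * 0.54237416 = 0.1753


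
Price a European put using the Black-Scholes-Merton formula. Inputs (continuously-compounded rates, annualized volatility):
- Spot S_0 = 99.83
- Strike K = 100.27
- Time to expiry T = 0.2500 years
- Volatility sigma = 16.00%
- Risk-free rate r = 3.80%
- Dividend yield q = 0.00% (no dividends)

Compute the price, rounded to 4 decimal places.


Answer: Price = 2.9296

Derivation:
d1 = (ln(S/K) + (r - q + 0.5*sigma^2) * T) / (sigma * sqrt(T)) = 0.10377740
d2 = d1 - sigma * sqrt(T) = 0.02377740
exp(-rT) = 0.99054498; exp(-qT) = 1.00000000
P = K * exp(-rT) * N(-d2) - S_0 * exp(-qT) * N(-d1)
N(-d1) = 0.45867300; N(-d2) = 0.49051508
P = 100.2700 * 0.99054498 * 0.49051508 - 99.8300 * 1.00000000 * 0.45867300 = 2.9296


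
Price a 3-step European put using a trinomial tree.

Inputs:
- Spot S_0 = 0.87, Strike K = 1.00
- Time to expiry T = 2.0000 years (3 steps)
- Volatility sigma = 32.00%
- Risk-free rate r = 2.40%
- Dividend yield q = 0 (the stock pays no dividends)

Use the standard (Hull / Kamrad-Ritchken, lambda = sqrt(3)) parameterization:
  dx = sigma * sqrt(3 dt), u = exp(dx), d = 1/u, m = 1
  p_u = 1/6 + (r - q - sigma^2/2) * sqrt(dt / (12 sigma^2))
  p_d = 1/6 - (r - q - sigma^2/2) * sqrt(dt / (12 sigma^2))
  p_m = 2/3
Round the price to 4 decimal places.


Answer: Price = V(0,0) = 0.2107

Derivation:
dt = T/N = 0.666667; dx = sigma*sqrt(3*dt) = 0.452548
u = exp(dx) = 1.572314; d = 1/u = 0.636005
p_u = 0.146632, p_m = 0.666667, p_d = 0.186701
Discount per step: exp(-r*dt) = 0.984127
Stock lattice S(k, j) with j the centered position index:
  k=0: S(0,+0) = 0.8700
  k=1: S(1,-1) = 0.5533; S(1,+0) = 0.8700; S(1,+1) = 1.3679
  k=2: S(2,-2) = 0.3519; S(2,-1) = 0.5533; S(2,+0) = 0.8700; S(2,+1) = 1.3679; S(2,+2) = 2.1508
  k=3: S(3,-3) = 0.2238; S(3,-2) = 0.3519; S(3,-1) = 0.5533; S(3,+0) = 0.8700; S(3,+1) = 1.3679; S(3,+2) = 2.1508; S(3,+3) = 3.3817
Terminal payoffs V(N, j) = max(K - S_T, 0):
  V(3,-3) = 0.776179; V(3,-2) = 0.648083; V(3,-1) = 0.446675; V(3,+0) = 0.130000; V(3,+1) = 0.000000; V(3,+2) = 0.000000; V(3,+3) = 0.000000
Backward induction: V(k, j) = exp(-r*dt) * [p_u * V(k+1, j+1) + p_m * V(k+1, j) + p_d * V(k+1, j-1)]
  V(2,-2) = exp(-r*dt) * [p_u*0.446675 + p_m*0.648083 + p_d*0.776179] = 0.632268
  V(2,-1) = exp(-r*dt) * [p_u*0.130000 + p_m*0.446675 + p_d*0.648083] = 0.430894
  V(2,+0) = exp(-r*dt) * [p_u*0.000000 + p_m*0.130000 + p_d*0.446675] = 0.167362
  V(2,+1) = exp(-r*dt) * [p_u*0.000000 + p_m*0.000000 + p_d*0.130000] = 0.023886
  V(2,+2) = exp(-r*dt) * [p_u*0.000000 + p_m*0.000000 + p_d*0.000000] = 0.000000
  V(1,-1) = exp(-r*dt) * [p_u*0.167362 + p_m*0.430894 + p_d*0.632268] = 0.423026
  V(1,+0) = exp(-r*dt) * [p_u*0.023886 + p_m*0.167362 + p_d*0.430894] = 0.192422
  V(1,+1) = exp(-r*dt) * [p_u*0.000000 + p_m*0.023886 + p_d*0.167362] = 0.046422
  V(0,+0) = exp(-r*dt) * [p_u*0.046422 + p_m*0.192422 + p_d*0.423026] = 0.210670


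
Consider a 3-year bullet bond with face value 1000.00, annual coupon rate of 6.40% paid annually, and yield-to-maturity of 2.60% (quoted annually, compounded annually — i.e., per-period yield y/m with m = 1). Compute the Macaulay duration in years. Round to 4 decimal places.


Coupon per period c = face * coupon_rate / m = 64.000000
Periods per year m = 1; per-period yield y/m = 0.026000
Number of cashflows N = 3
Cashflows (t years, CF_t, discount factor 1/(1+y/m)^(m*t), PV):
  t = 1.0000: CF_t = 64.000000, DF = 0.974659, PV = 62.378168
  t = 2.0000: CF_t = 64.000000, DF = 0.949960, PV = 60.797434
  t = 3.0000: CF_t = 1064.000000, DF = 0.925887, PV = 985.143612
Price P = sum_t PV_t = 1108.319214
Macaulay numerator sum_t t * PV_t:
  t * PV_t at t = 1.0000: 62.378168
  t * PV_t at t = 2.0000: 121.594869
  t * PV_t at t = 3.0000: 2955.430836
Macaulay duration D = (sum_t t * PV_t) / P = 3139.403873 / 1108.319214 = 2.832581

Answer: Macaulay duration = 2.8326 years


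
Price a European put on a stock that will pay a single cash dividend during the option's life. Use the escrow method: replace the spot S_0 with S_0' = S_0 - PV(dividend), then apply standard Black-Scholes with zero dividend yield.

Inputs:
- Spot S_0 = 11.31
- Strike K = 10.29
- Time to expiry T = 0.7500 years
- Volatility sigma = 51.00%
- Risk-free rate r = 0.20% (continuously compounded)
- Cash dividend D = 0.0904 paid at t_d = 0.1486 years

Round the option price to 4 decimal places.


PV(D) = D * exp(-r * t_d) = 0.0904 * 0.99970284 = 0.09037314
S_0' = S_0 - PV(D) = 11.3100 - 0.09037314 = 11.21962686
d1 = (ln(S_0'/K) + (r + sigma^2/2)*T) / (sigma*sqrt(T)) = 0.42006102
d2 = d1 - sigma*sqrt(T) = -0.02161193
exp(-rT) = 0.99850112
N(-d1) = 0.33722044; N(-d2) = 0.50862124
P = K * exp(-rT) * N(-d2) - S_0' * N(-d1) = 10.2900 * 0.99850112 * 0.50862124 - 11.21962686 * 0.33722044 = 1.4424

Answer: Price = 1.4424


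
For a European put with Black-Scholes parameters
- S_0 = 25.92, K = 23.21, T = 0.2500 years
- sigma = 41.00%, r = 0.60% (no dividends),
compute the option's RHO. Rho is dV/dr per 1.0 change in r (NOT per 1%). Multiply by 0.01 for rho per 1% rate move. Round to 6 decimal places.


d1 = 0.6485080546; d2 = 0.4435080546
phi(d1) = 0.3232853589; exp(-qT) = 1.0000000000; exp(-rT) = 0.9985011244
N(-d2) = 0.3286991473
Rho = -K*T*exp(-rT)*N(-d2) = -23.2100 * 0.2500 * 0.9985011244 * 0.3286991473 = -1.904418

Answer: Rho = -1.904418


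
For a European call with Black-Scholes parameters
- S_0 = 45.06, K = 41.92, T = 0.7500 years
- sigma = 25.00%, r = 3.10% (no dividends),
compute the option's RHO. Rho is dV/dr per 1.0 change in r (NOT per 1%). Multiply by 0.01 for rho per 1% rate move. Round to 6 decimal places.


d1 = 0.5492651577; d2 = 0.3327588067
phi(d1) = 0.3430823957; exp(-qT) = 1.0000000000; exp(-rT) = 0.9770181987
N(d2) = 0.6303418224
Rho = K*T*exp(-rT)*N(d2) = 41.9200 * 0.7500 * 0.9770181987 * 0.6303418224 = 19.362495

Answer: Rho = 19.362495


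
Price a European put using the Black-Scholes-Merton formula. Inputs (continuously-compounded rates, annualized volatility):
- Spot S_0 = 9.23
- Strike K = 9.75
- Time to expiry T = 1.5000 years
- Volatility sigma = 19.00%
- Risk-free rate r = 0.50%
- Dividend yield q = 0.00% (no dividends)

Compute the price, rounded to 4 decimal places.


d1 = (ln(S/K) + (r - q + 0.5*sigma^2) * T) / (sigma * sqrt(T)) = -0.08694931
d2 = d1 - sigma * sqrt(T) = -0.31965083
exp(-rT) = 0.99252805; exp(-qT) = 1.00000000
P = K * exp(-rT) * N(-d2) - S_0 * exp(-qT) * N(-d1)
N(-d1) = 0.53464410; N(-d2) = 0.62538348
P = 9.7500 * 0.99252805 * 0.62538348 - 9.2300 * 1.00000000 * 0.53464410 = 1.1172

Answer: Price = 1.1172


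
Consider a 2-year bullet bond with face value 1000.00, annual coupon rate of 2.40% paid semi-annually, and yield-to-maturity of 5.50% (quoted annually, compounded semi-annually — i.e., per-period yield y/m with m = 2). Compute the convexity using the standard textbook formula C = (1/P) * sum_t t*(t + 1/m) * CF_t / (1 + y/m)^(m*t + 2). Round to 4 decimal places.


Coupon per period c = face * coupon_rate / m = 12.000000
Periods per year m = 2; per-period yield y/m = 0.027500
Number of cashflows N = 4
Cashflows (t years, CF_t, discount factor 1/(1+y/m)^(m*t), PV):
  t = 0.5000: CF_t = 12.000000, DF = 0.973236, PV = 11.678832
  t = 1.0000: CF_t = 12.000000, DF = 0.947188, PV = 11.366260
  t = 1.5000: CF_t = 12.000000, DF = 0.921838, PV = 11.062053
  t = 2.0000: CF_t = 1012.000000, DF = 0.897166, PV = 907.931723
Price P = sum_t PV_t = 942.038868
Convexity numerator sum_t t*(t + 1/m) * CF_t / (1+y/m)^(m*t + 2):
  t = 0.5000: term = 5.531027
  t = 1.0000: term = 16.148983
  t = 1.5000: term = 31.433544
  t = 2.0000: term = 4299.911663
Convexity = (1/P) * sum = 4353.025217 / 942.038868 = 4.620855

Answer: Convexity = 4.6209


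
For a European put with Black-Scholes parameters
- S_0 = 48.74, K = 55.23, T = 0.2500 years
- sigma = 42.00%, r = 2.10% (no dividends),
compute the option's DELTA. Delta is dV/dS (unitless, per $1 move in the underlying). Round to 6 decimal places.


Answer: Delta = -0.679130

Derivation:
d1 = -0.4652677891; d2 = -0.6752677891
phi(d1) = 0.3580167196; exp(-qT) = 1.0000000000; exp(-rT) = 0.9947637572
N(-d1) = 0.6791301507
Delta = -exp(-qT) * N(-d1) = -1.0000000000 * 0.6791301507 = -0.679130


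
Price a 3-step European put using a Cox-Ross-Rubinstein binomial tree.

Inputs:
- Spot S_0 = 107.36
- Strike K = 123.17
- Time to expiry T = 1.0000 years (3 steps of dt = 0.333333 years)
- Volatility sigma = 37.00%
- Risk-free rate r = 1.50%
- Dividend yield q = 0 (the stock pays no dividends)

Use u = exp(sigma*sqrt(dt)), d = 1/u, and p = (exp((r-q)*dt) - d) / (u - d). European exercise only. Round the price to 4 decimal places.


Answer: Price = V(0,0) = 24.9098

Derivation:
dt = T/N = 0.333333
u = exp(sigma*sqrt(dt)) = 1.238152; d = 1/u = 0.807656
p = (exp((r-q)*dt) - d) / (u - d) = 0.458441
Discount per step: exp(-r*dt) = 0.995012
Stock lattice S(k, i) with i counting down-moves:
  k=0: S(0,0) = 107.3600
  k=1: S(1,0) = 132.9280; S(1,1) = 86.7099
  k=2: S(2,0) = 164.5850; S(2,1) = 107.3600; S(2,2) = 70.0317
  k=3: S(3,0) = 203.7811; S(3,1) = 132.9280; S(3,2) = 86.7099; S(3,3) = 56.5615
Terminal payoffs V(N, i) = max(K - S_T, 0):
  V(3,0) = 0.000000; V(3,1) = 0.000000; V(3,2) = 36.460099; V(3,3) = 66.608481
Backward induction: V(k, i) = exp(-r*dt) * [p * V(k+1, i) + (1-p) * V(k+1, i+1)].
  V(2,0) = exp(-r*dt) * [p*0.000000 + (1-p)*0.000000] = 0.000000
  V(2,1) = exp(-r*dt) * [p*0.000000 + (1-p)*36.460099] = 19.646820
  V(2,2) = exp(-r*dt) * [p*36.460099 + (1-p)*66.608481] = 52.523954
  V(1,0) = exp(-r*dt) * [p*0.000000 + (1-p)*19.646820] = 10.586848
  V(1,1) = exp(-r*dt) * [p*19.646820 + (1-p)*52.523954] = 37.264941
  V(0,0) = exp(-r*dt) * [p*10.586848 + (1-p)*37.264941] = 24.909752


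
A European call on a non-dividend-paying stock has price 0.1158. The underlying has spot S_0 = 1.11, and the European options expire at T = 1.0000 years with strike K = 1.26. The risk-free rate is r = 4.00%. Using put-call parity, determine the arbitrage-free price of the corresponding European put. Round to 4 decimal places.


Put-call parity: C - P = S_0 * exp(-qT) - K * exp(-rT).
S_0 * exp(-qT) = 1.1100 * 1.00000000 = 1.11000000
K * exp(-rT) = 1.2600 * 0.96078944 = 1.21059469
P = C - S*exp(-qT) + K*exp(-rT)
P = 0.1158 - 1.11000000 + 1.21059469 = 0.2164

Answer: Put price = 0.2164


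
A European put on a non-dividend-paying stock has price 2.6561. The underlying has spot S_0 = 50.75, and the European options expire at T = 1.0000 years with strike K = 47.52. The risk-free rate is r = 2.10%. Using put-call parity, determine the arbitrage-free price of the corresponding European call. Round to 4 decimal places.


Answer: Call price = 6.8736

Derivation:
Put-call parity: C - P = S_0 * exp(-qT) - K * exp(-rT).
S_0 * exp(-qT) = 50.7500 * 1.00000000 = 50.75000000
K * exp(-rT) = 47.5200 * 0.97921896 = 46.53248520
C = P + S*exp(-qT) - K*exp(-rT)
C = 2.6561 + 50.75000000 - 46.53248520 = 6.8736


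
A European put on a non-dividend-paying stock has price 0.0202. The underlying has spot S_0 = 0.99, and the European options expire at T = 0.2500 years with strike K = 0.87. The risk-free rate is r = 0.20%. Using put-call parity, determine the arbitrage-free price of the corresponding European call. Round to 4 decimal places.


Put-call parity: C - P = S_0 * exp(-qT) - K * exp(-rT).
S_0 * exp(-qT) = 0.9900 * 1.00000000 = 0.99000000
K * exp(-rT) = 0.8700 * 0.99950012 = 0.86956511
C = P + S*exp(-qT) - K*exp(-rT)
C = 0.0202 + 0.99000000 - 0.86956511 = 0.1406

Answer: Call price = 0.1406


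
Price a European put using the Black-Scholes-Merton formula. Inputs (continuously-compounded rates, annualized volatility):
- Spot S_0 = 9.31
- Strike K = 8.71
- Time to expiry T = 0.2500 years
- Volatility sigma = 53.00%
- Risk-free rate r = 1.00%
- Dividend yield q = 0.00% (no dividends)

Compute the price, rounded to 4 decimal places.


Answer: Price = 0.6696

Derivation:
d1 = (ln(S/K) + (r - q + 0.5*sigma^2) * T) / (sigma * sqrt(T)) = 0.39332000
d2 = d1 - sigma * sqrt(T) = 0.12832000
exp(-rT) = 0.99750312; exp(-qT) = 1.00000000
P = K * exp(-rT) * N(-d2) - S_0 * exp(-qT) * N(-d1)
N(-d1) = 0.34704157; N(-d2) = 0.44894787
P = 8.7100 * 0.99750312 * 0.44894787 - 9.3100 * 1.00000000 * 0.34704157 = 0.6696


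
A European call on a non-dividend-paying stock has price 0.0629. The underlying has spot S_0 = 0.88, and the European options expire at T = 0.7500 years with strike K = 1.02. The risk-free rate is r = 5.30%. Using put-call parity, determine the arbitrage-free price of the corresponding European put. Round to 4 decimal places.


Answer: Put price = 0.1632

Derivation:
Put-call parity: C - P = S_0 * exp(-qT) - K * exp(-rT).
S_0 * exp(-qT) = 0.8800 * 1.00000000 = 0.88000000
K * exp(-rT) = 1.0200 * 0.96102967 = 0.98025026
P = C - S*exp(-qT) + K*exp(-rT)
P = 0.0629 - 0.88000000 + 0.98025026 = 0.1632


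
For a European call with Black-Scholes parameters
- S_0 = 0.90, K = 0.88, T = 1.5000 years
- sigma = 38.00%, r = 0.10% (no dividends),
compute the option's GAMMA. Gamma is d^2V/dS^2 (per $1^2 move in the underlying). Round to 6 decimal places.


d1 = 0.2842114067; d2 = -0.1811916444
phi(d1) = 0.3831508148; exp(-qT) = 1.0000000000; exp(-rT) = 0.9985011244
Gamma = exp(-qT) * phi(d1) / (S * sigma * sqrt(T)) = 1.0000000000 * 0.3831508148 / (0.9000 * 0.3800 * 1.2247448714) = 0.914741

Answer: Gamma = 0.914741


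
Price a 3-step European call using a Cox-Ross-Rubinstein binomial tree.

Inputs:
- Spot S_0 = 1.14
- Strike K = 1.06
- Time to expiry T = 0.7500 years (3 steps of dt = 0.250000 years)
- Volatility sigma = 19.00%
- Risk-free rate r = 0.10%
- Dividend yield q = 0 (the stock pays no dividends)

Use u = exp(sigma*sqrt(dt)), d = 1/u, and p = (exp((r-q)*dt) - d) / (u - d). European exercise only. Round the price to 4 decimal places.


Answer: Price = V(0,0) = 0.1188

Derivation:
dt = T/N = 0.250000
u = exp(sigma*sqrt(dt)) = 1.099659; d = 1/u = 0.909373
p = (exp((r-q)*dt) - d) / (u - d) = 0.477582
Discount per step: exp(-r*dt) = 0.999750
Stock lattice S(k, i) with i counting down-moves:
  k=0: S(0,0) = 1.1400
  k=1: S(1,0) = 1.2536; S(1,1) = 1.0367
  k=2: S(2,0) = 1.3785; S(2,1) = 1.1400; S(2,2) = 0.9427
  k=3: S(3,0) = 1.5159; S(3,1) = 1.2536; S(3,2) = 1.0367; S(3,3) = 0.8573
Terminal payoffs V(N, i) = max(S_T - K, 0):
  V(3,0) = 0.455929; V(3,1) = 0.193611; V(3,2) = 0.000000; V(3,3) = 0.000000
Backward induction: V(k, i) = exp(-r*dt) * [p * V(k+1, i) + (1-p) * V(k+1, i+1)].
  V(2,0) = exp(-r*dt) * [p*0.455929 + (1-p)*0.193611] = 0.318810
  V(2,1) = exp(-r*dt) * [p*0.193611 + (1-p)*0.000000] = 0.092442
  V(2,2) = exp(-r*dt) * [p*0.000000 + (1-p)*0.000000] = 0.000000
  V(1,0) = exp(-r*dt) * [p*0.318810 + (1-p)*0.092442] = 0.200501
  V(1,1) = exp(-r*dt) * [p*0.092442 + (1-p)*0.000000] = 0.044138
  V(0,0) = exp(-r*dt) * [p*0.200501 + (1-p)*0.044138] = 0.118784
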